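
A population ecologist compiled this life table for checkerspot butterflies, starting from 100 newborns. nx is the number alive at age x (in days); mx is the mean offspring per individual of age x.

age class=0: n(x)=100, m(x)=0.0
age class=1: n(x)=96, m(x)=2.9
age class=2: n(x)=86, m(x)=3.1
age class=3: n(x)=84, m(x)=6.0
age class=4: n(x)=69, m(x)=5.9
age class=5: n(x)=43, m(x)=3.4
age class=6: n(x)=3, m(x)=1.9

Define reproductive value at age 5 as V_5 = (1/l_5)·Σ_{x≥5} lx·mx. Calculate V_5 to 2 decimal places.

3.53

lx = nx/n0 = nx/100: 1, 0.96, 0.86, 0.84, 0.69, 0.43, 0.03
lx·mx for x ≥ 5: 1.462, 0.057 → sum = 1.519
V_5 = 1.519 / l_5 = 1.519 / 0.43 = 3.532558… → 3.53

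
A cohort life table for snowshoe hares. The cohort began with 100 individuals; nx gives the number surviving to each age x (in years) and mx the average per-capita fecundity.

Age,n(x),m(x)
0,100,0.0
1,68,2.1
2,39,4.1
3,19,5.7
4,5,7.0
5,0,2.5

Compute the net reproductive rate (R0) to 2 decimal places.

lx = nx/n0 = nx/100: 1, 0.68, 0.39, 0.19, 0.05, 0
lx·mx by age: 0, 1.428, 1.599, 1.083, 0.35, 0
R0 = Σ lx·mx = 4.46 → 4.46

4.46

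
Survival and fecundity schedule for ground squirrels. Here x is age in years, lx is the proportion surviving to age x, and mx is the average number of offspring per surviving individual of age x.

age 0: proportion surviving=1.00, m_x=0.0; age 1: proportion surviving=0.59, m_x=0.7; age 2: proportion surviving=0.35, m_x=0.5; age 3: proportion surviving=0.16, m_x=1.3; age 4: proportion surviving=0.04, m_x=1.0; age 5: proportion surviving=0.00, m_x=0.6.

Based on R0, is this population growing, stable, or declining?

R0 = Σ lx·mx = 0 + 0.413 + 0.175 + 0.208 + 0.04 + 0 = 0.836
R0 < 1, so the population is declining.

declining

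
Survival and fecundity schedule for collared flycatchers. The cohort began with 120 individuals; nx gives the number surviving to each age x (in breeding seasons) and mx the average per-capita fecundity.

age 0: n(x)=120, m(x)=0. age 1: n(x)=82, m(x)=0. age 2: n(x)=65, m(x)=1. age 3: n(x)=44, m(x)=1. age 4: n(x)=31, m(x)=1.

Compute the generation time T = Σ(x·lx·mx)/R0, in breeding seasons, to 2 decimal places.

lx = nx/n0 = nx/120: 1, 0.68333…, 0.54167…, 0.36667…, 0.25833…
lx·mx: 0, 0, 0.541667…, 0.366667…, 0.258333… → R0 = 1.166667…
x·lx·mx: 0, 0, 1.083333…, 1.1…, 1.033333… → Σ = 3.216667…
T = 3.216667… / 1.166667… = 2.757143… → 2.76

2.76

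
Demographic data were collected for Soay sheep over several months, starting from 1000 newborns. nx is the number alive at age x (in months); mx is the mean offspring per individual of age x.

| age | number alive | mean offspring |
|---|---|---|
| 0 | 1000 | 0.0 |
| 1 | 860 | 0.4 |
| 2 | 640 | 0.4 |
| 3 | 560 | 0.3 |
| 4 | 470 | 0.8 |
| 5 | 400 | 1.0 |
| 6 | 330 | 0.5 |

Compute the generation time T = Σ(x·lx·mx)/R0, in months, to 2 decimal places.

lx = nx/n0 = nx/1000: 1, 0.86, 0.64, 0.56, 0.47, 0.4, 0.33
lx·mx: 0, 0.344, 0.256, 0.168, 0.376, 0.4, 0.165 → R0 = 1.709
x·lx·mx: 0, 0.344, 0.512, 0.504, 1.504, 2, 0.99 → Σ = 5.854
T = 5.854 / 1.709 = 3.425395… → 3.43

3.43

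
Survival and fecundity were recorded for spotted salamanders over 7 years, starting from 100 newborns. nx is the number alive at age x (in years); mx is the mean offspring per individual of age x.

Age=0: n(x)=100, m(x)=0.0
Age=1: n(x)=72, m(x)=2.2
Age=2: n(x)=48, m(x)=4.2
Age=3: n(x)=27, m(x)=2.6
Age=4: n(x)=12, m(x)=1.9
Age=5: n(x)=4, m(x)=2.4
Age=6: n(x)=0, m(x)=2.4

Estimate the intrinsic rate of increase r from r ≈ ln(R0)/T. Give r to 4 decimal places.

lx = nx/n0 = nx/100: 1, 0.72, 0.48, 0.27, 0.12, 0.04, 0
R0 = Σ lx·mx = 0 + 1.584 + 2.016 + 0.702 + 0.228 + 0.096 + 0 = 4.626
Σ x·lx·mx = 9.114; T = 9.114/4.626 = 1.97017…
r ≈ ln(R0)/T = ln(4.626)/1.97017… = 0.777442… → 0.7774

0.7774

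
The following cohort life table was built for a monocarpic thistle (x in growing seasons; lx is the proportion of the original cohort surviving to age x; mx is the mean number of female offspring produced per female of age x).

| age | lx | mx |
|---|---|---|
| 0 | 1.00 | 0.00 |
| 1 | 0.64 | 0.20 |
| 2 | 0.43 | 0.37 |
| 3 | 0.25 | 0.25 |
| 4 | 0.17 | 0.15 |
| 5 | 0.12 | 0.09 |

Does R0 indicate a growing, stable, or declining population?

R0 = Σ lx·mx = 0 + 0.128 + 0.1591 + 0.0625 + 0.0255 + 0.0108 = 0.3859
R0 < 1, so the population is declining.

declining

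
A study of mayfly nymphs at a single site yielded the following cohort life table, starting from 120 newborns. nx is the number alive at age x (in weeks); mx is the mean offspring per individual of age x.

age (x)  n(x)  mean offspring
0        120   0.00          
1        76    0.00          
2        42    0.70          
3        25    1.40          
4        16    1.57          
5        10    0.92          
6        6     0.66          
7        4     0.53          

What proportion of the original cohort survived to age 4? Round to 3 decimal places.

0.133

l_4 = n_4/n_0 = 16/120 = 0.133333… → 0.133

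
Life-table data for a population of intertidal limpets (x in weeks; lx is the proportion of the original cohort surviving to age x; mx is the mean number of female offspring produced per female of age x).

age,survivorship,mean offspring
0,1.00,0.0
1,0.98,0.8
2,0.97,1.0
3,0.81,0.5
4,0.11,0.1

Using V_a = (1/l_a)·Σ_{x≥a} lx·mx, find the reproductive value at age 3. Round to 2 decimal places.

0.51

lx·mx for x ≥ 3: 0.405, 0.011 → sum = 0.416
V_3 = 0.416 / l_3 = 0.416 / 0.81 = 0.51358… → 0.51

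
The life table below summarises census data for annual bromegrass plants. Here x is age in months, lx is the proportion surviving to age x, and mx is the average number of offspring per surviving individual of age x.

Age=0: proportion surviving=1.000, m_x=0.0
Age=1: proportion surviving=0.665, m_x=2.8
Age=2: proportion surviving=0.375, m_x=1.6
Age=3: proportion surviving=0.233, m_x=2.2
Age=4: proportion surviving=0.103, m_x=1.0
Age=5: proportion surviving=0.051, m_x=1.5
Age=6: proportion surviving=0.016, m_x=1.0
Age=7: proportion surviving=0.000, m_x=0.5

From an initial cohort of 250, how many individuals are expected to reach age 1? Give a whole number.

166

Expected survivors = N0 · l_1 = 250 × 0.665 = 166.25 → 166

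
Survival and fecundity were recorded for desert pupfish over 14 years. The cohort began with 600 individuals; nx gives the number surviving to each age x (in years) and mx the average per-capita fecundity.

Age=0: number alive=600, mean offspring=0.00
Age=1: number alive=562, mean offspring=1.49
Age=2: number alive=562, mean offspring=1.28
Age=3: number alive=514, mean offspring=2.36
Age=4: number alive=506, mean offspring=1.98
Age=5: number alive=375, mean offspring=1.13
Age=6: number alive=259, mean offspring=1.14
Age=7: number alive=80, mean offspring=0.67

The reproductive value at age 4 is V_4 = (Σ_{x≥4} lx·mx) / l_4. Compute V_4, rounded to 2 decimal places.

lx = nx/n0 = nx/600: 1, 0.93667…, 0.93667…, 0.85667…, 0.84333…, 0.625, 0.43167…, 0.13333…
lx·mx for x ≥ 4: 1.6698…, 0.70625, 0.4921…, 0.089333… → sum = 2.957483…
V_4 = 2.957483… / l_4 = 2.957483… / 0.843333… = 3.506897… → 3.51

3.51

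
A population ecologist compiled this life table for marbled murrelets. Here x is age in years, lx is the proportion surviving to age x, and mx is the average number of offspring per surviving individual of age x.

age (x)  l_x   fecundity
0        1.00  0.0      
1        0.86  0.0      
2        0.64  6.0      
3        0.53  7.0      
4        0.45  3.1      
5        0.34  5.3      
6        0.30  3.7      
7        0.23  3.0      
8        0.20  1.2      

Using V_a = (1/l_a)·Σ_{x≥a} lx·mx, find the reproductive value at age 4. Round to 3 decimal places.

11.638

lx·mx for x ≥ 4: 1.395, 1.802, 1.11, 0.69, 0.24 → sum = 5.237
V_4 = 5.237 / l_4 = 5.237 / 0.45 = 11.637778… → 11.638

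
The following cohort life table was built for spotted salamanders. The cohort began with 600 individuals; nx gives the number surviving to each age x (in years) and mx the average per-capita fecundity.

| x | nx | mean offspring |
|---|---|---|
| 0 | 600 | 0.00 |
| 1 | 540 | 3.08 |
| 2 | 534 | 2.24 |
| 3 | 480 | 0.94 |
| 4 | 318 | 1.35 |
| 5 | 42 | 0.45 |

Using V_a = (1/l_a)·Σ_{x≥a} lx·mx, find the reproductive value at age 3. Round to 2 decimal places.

1.87

lx = nx/n0 = nx/600: 1, 0.9, 0.89, 0.8, 0.53, 0.07
lx·mx for x ≥ 3: 0.752, 0.7155, 0.0315 → sum = 1.499
V_3 = 1.499 / l_3 = 1.499 / 0.8 = 1.87375 → 1.87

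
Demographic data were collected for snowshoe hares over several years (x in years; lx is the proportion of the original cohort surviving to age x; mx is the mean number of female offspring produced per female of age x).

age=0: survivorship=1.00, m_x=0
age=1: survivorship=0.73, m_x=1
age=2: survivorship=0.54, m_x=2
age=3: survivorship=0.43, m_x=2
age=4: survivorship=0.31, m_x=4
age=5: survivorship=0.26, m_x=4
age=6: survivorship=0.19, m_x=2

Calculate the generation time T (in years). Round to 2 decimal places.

3.36

lx·mx: 0, 0.73, 1.08, 0.86, 1.24, 1.04, 0.38 → R0 = 5.33
x·lx·mx: 0, 0.73, 2.16, 2.58, 4.96, 5.2, 2.28 → Σ = 17.91
T = 17.91 / 5.33 = 3.360225… → 3.36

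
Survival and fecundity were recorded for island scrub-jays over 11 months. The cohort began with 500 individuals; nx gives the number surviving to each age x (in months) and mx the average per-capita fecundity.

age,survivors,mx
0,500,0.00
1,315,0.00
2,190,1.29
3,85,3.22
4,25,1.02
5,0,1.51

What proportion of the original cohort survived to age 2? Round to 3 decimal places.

l_2 = n_2/n_0 = 190/500 = 0.38 → 0.380

0.380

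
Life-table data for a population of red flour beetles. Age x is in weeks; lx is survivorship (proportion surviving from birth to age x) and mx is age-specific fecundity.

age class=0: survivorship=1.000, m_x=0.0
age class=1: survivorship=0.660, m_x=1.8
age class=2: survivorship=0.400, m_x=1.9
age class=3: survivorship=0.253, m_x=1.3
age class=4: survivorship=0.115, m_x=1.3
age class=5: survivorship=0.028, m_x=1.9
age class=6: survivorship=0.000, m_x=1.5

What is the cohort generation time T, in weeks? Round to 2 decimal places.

1.84

lx·mx: 0, 1.188, 0.76, 0.3289, 0.1495, 0.0532, 0 → R0 = 2.4796
x·lx·mx: 0, 1.188, 1.52, 0.9867, 0.598, 0.266, 0 → Σ = 4.5587
T = 4.5587 / 2.4796 = 1.838482… → 1.84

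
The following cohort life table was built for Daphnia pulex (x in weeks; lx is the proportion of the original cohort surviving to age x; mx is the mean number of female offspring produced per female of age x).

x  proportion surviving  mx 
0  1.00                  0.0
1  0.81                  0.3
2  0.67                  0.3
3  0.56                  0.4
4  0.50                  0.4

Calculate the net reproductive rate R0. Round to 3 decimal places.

0.868

lx·mx by age: 0, 0.243, 0.201, 0.224, 0.2
R0 = Σ lx·mx = 0.868 → 0.868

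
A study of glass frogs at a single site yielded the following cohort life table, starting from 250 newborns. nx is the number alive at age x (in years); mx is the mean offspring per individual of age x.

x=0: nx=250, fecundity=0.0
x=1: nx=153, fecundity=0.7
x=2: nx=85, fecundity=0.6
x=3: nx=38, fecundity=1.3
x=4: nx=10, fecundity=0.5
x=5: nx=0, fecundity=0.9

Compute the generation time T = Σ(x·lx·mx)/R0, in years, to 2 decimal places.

1.78

lx = nx/n0 = nx/250: 1, 0.612, 0.34, 0.152, 0.04, 0
lx·mx: 0, 0.4284, 0.204, 0.1976, 0.02, 0 → R0 = 0.85
x·lx·mx: 0, 0.4284, 0.408, 0.5928, 0.08, 0 → Σ = 1.5092
T = 1.5092 / 0.85 = 1.775529… → 1.78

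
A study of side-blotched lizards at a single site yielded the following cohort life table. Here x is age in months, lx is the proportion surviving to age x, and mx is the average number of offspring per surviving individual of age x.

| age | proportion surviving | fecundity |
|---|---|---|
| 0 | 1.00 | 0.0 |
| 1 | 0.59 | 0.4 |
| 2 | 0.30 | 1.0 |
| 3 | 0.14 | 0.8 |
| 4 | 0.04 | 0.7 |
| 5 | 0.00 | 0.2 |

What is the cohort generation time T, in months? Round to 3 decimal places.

lx·mx: 0, 0.236, 0.3, 0.112, 0.028, 0 → R0 = 0.676
x·lx·mx: 0, 0.236, 0.6, 0.336, 0.112, 0 → Σ = 1.284
T = 1.284 / 0.676 = 1.899408… → 1.899

1.899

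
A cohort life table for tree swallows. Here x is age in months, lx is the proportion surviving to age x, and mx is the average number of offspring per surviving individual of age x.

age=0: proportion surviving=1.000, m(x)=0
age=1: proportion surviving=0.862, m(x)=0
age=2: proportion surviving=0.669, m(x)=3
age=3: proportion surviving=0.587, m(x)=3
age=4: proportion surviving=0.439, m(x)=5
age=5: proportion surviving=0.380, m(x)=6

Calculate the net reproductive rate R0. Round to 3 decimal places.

lx·mx by age: 0, 0, 2.007, 1.761, 2.195, 2.28
R0 = Σ lx·mx = 8.243 → 8.243

8.243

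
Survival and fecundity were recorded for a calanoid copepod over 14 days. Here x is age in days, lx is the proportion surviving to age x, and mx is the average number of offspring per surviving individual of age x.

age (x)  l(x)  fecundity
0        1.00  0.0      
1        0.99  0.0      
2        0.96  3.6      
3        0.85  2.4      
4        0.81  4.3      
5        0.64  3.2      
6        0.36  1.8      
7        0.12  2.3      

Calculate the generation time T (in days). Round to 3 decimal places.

lx·mx: 0, 0, 3.456, 2.04, 3.483, 2.048, 0.648, 0.276 → R0 = 11.951
x·lx·mx: 0, 0, 6.912, 6.12, 13.932, 10.24, 3.888, 1.932 → Σ = 43.024
T = 43.024 / 11.951 = 3.600033… → 3.600

3.600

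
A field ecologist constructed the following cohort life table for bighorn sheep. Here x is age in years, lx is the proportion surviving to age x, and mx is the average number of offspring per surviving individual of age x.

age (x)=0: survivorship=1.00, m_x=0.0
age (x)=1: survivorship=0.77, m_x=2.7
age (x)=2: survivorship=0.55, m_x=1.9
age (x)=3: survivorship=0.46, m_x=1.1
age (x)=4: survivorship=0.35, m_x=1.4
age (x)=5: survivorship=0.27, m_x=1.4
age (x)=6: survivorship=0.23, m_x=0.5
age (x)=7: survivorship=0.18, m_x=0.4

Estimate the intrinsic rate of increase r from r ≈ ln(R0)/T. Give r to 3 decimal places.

0.674

R0 = Σ lx·mx = 0 + 2.079 + 1.045 + 0.506 + 0.49 + 0.378 + 0.115 + 0.072 = 4.685
Σ x·lx·mx = 10.731; T = 10.731/4.685 = 2.2905…
r ≈ ln(R0)/T = ln(4.685)/2.2905… = 0.67425… → 0.674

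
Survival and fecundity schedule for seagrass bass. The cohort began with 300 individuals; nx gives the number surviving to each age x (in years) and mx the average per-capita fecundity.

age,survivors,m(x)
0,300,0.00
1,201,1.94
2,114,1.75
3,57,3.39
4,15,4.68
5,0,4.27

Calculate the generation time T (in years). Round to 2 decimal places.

1.93

lx = nx/n0 = nx/300: 1, 0.67, 0.38, 0.19, 0.05, 0
lx·mx: 0, 1.2998, 0.665, 0.6441, 0.234, 0 → R0 = 2.8429
x·lx·mx: 0, 1.2998, 1.33, 1.9323, 0.936, 0 → Σ = 5.4981
T = 5.4981 / 2.8429 = 1.933976… → 1.93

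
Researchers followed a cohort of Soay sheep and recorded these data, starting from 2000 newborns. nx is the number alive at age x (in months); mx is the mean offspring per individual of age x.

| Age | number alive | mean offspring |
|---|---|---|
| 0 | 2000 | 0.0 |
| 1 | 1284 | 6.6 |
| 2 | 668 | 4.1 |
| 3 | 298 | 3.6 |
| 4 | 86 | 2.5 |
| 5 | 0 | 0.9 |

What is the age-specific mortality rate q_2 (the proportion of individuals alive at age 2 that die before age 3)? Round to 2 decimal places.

lx = nx/n0 = nx/2000: 1, 0.642, 0.334, 0.149, 0.043, 0
q_2 = (l_2 − l_3) / l_2 = (0.334 − 0.149) / 0.334
     = 0.185 / 0.334 = 0.553892… → 0.55

0.55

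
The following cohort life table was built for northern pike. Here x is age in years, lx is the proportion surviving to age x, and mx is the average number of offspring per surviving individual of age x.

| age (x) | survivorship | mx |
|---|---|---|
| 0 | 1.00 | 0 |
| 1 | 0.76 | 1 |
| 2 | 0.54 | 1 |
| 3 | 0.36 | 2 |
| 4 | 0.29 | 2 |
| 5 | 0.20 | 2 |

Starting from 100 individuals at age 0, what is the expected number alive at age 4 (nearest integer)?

Expected survivors = N0 · l_4 = 100 × 0.29 = 29 → 29

29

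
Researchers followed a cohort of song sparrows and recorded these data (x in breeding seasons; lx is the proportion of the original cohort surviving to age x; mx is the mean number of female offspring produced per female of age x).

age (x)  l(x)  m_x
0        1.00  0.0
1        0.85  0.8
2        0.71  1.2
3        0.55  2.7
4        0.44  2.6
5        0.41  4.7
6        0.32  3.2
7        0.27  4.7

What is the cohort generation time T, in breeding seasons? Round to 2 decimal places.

lx·mx: 0, 0.68, 0.852, 1.485, 1.144, 1.927, 1.024, 1.269 → R0 = 8.381
x·lx·mx: 0, 0.68, 1.704, 4.455, 4.576, 9.635, 6.144, 8.883 → Σ = 36.077
T = 36.077 / 8.381 = 4.304618… → 4.30

4.30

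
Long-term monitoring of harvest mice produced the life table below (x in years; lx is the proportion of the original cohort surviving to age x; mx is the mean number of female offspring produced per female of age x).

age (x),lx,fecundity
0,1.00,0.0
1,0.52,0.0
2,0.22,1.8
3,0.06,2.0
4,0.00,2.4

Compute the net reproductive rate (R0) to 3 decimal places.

lx·mx by age: 0, 0, 0.396, 0.12, 0
R0 = Σ lx·mx = 0.516 → 0.516

0.516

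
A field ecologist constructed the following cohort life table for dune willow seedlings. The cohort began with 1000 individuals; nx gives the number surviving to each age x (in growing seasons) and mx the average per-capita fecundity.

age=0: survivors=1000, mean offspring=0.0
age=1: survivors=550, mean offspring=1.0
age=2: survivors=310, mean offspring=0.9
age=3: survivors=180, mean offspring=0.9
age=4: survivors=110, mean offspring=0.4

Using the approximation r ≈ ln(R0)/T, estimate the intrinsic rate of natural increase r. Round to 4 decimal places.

0.0201

lx = nx/n0 = nx/1000: 1, 0.55, 0.31, 0.18, 0.11
R0 = Σ lx·mx = 0 + 0.55 + 0.279 + 0.162 + 0.044 = 1.035
Σ x·lx·mx = 1.77; T = 1.77/1.035 = 1.71014…
r ≈ ln(R0)/T = ln(1.035)/1.71014… = 0.020116… → 0.0201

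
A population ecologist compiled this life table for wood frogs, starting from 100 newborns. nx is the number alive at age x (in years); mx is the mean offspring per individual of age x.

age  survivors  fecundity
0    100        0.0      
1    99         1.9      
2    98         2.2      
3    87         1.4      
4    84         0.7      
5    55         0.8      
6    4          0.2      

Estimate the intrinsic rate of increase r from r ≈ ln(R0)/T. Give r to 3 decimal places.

lx = nx/n0 = nx/100: 1, 0.99, 0.98, 0.87, 0.84, 0.55, 0.04
R0 = Σ lx·mx = 0 + 1.881 + 2.156 + 1.218 + 0.588 + 0.44 + 0.008 = 6.291
Σ x·lx·mx = 14.447; T = 14.447/6.291 = 2.29646…
r ≈ ln(R0)/T = ln(6.291)/2.29646… = 0.80085… → 0.801

0.801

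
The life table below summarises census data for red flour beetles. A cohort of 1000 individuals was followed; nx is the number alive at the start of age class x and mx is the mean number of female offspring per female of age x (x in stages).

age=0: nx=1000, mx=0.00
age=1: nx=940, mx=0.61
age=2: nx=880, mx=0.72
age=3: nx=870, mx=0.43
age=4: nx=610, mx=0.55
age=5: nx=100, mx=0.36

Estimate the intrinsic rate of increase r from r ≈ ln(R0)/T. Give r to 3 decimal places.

lx = nx/n0 = nx/1000: 1, 0.94, 0.88, 0.87, 0.61, 0.1
R0 = Σ lx·mx = 0 + 0.5734 + 0.6336 + 0.3741 + 0.3355 + 0.036 = 1.9526
Σ x·lx·mx = 4.4849; T = 4.4849/1.9526 = 2.29689…
r ≈ ln(R0)/T = ln(1.9526)/2.29689… = 0.29133… → 0.291

0.291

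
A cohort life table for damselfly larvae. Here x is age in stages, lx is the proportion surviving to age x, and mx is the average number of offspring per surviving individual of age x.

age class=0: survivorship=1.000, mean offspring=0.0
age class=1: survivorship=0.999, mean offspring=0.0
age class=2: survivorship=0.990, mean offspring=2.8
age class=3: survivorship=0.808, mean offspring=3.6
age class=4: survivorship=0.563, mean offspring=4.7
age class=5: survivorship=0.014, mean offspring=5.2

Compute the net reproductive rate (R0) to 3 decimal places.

lx·mx by age: 0, 0, 2.772, 2.9088, 2.6461, 0.0728
R0 = Σ lx·mx = 8.3997 → 8.400

8.400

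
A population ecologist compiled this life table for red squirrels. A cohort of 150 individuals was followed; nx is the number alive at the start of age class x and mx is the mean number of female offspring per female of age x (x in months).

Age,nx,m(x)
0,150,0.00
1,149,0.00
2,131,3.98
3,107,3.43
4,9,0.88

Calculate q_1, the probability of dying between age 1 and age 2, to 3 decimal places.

0.121

lx = nx/n0 = nx/150: 1, 0.99333…, 0.87333…, 0.71333…, 0.06
q_1 = (l_1 − l_2) / l_1 = (0.993333… − 0.873333…) / 0.993333…
     = 0.12… / 0.993333… = 0.120805… → 0.121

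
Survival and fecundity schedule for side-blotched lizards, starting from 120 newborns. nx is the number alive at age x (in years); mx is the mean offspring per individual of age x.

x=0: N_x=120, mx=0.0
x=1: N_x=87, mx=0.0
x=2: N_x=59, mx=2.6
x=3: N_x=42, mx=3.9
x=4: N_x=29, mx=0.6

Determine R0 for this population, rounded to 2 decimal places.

lx = nx/n0 = nx/120: 1, 0.725, 0.49167…, 0.35, 0.24167…
lx·mx by age: 0, 0, 1.278333…, 1.365, 0.145…
R0 = Σ lx·mx = 2.788333… → 2.79

2.79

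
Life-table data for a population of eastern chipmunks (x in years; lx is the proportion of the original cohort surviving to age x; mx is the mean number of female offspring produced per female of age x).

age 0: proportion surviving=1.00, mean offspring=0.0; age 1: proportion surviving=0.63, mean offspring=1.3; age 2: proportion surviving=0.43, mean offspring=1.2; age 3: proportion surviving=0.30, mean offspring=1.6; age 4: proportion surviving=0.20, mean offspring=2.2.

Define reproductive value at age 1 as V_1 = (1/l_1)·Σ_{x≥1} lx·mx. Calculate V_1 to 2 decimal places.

3.58

lx·mx for x ≥ 1: 0.819, 0.516, 0.48, 0.44 → sum = 2.255
V_1 = 2.255 / l_1 = 2.255 / 0.63 = 3.579365… → 3.58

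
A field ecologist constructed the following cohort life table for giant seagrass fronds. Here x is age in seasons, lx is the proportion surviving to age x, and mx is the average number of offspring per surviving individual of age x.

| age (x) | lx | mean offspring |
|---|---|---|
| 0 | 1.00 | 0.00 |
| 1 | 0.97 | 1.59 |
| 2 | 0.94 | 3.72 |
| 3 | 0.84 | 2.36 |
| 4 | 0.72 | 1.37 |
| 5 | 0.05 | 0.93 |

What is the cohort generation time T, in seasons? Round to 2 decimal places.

2.32

lx·mx: 0, 1.5423, 3.4968, 1.9824, 0.9864, 0.0465 → R0 = 8.0544
x·lx·mx: 0, 1.5423, 6.9936, 5.9472, 3.9456, 0.2325 → Σ = 18.6612
T = 18.6612 / 8.0544 = 2.316895… → 2.32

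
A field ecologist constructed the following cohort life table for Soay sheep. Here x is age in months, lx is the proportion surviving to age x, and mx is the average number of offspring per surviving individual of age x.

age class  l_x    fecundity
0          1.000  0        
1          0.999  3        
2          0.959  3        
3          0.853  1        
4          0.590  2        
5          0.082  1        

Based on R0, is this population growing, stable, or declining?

R0 = Σ lx·mx = 0 + 2.997 + 2.877 + 0.853 + 1.18 + 0.082 = 7.989
R0 > 1, so the population is growing.

growing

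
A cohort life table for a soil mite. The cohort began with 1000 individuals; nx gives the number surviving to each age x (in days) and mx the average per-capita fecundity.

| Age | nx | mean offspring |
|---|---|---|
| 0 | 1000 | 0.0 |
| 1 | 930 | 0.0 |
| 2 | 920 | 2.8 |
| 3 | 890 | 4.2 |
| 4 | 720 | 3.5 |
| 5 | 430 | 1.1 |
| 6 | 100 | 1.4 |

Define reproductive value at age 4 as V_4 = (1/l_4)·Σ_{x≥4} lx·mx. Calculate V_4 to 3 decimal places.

lx = nx/n0 = nx/1000: 1, 0.93, 0.92, 0.89, 0.72, 0.43, 0.1
lx·mx for x ≥ 4: 2.52, 0.473, 0.14 → sum = 3.133
V_4 = 3.133 / l_4 = 3.133 / 0.72 = 4.351389… → 4.351

4.351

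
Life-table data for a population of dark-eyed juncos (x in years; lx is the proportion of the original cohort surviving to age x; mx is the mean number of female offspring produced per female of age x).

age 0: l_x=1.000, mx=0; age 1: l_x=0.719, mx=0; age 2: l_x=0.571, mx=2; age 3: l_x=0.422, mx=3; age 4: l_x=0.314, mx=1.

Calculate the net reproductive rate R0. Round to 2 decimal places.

2.72

lx·mx by age: 0, 0, 1.142, 1.266, 0.314
R0 = Σ lx·mx = 2.722 → 2.72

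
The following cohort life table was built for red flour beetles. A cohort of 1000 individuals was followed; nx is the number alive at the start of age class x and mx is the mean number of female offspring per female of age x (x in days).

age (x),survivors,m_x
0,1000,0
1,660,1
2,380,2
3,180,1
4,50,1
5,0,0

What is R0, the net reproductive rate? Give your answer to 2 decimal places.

lx = nx/n0 = nx/1000: 1, 0.66, 0.38, 0.18, 0.05, 0
lx·mx by age: 0, 0.66, 0.76, 0.18, 0.05, 0
R0 = Σ lx·mx = 1.65 → 1.65

1.65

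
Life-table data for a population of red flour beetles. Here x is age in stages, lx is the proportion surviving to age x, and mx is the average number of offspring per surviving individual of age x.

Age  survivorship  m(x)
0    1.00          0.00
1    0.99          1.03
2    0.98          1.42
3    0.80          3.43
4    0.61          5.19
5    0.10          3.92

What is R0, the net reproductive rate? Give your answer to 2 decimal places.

8.71

lx·mx by age: 0, 1.0197, 1.3916, 2.744, 3.1659, 0.392
R0 = Σ lx·mx = 8.7132 → 8.71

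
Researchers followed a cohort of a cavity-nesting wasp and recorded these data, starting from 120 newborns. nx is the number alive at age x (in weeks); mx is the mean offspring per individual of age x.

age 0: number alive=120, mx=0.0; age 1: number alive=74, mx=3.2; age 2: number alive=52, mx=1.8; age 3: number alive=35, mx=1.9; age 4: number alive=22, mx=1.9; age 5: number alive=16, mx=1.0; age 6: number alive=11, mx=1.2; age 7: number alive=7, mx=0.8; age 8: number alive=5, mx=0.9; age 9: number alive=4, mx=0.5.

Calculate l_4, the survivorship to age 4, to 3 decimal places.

l_4 = n_4/n_0 = 22/120 = 0.183333… → 0.183

0.183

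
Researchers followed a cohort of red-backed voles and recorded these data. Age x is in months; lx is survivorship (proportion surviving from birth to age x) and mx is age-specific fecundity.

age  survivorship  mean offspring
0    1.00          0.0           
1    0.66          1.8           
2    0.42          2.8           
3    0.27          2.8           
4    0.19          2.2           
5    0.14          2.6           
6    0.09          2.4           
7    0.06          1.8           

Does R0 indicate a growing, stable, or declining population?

R0 = Σ lx·mx = 0 + 1.188 + 1.176 + 0.756 + 0.418 + 0.364 + 0.216 + 0.108 = 4.226
R0 > 1, so the population is growing.

growing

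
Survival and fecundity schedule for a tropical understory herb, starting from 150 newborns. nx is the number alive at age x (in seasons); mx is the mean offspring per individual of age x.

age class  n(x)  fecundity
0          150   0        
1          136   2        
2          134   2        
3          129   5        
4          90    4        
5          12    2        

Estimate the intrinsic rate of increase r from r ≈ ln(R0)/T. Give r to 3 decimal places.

lx = nx/n0 = nx/150: 1, 0.90667…, 0.89333…, 0.86, 0.6, 0.08
R0 = Σ lx·mx = 0 + 1.81333… + 1.78667… + 4.3 + 2.4 + 0.16 = 10.46…
Σ x·lx·mx = 28.686667…; T = 28.686667…/10.46… = 2.74251…
r ≈ ln(R0)/T = ln(10.46…)/2.74251… = 0.85599… → 0.856

0.856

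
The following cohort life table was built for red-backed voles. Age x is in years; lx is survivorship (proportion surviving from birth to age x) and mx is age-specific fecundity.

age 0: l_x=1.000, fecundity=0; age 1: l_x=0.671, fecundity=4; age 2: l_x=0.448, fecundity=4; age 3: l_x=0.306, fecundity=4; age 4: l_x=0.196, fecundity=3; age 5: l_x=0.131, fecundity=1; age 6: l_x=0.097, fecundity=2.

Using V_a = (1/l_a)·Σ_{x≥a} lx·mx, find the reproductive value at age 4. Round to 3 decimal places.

4.658

lx·mx for x ≥ 4: 0.588, 0.131, 0.194 → sum = 0.913
V_4 = 0.913 / l_4 = 0.913 / 0.196 = 4.658163… → 4.658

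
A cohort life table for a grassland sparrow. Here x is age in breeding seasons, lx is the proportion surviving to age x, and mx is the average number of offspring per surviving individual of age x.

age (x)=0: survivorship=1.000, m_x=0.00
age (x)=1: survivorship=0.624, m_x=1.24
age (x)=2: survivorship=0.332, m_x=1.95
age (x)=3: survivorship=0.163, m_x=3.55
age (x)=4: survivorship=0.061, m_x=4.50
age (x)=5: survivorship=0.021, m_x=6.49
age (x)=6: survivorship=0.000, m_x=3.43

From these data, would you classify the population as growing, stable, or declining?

R0 = Σ lx·mx = 0 + 0.77376 + 0.6474 + 0.57865 + 0.2745 + 0.13629 + 0 = 2.4106
R0 > 1, so the population is growing.

growing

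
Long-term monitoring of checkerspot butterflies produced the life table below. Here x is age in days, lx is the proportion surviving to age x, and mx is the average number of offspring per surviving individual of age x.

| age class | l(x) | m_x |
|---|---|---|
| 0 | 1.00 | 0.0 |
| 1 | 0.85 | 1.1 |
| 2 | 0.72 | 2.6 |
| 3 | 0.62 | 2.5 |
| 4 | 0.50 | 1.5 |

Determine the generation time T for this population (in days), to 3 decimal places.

lx·mx: 0, 0.935, 1.872, 1.55, 0.75 → R0 = 5.107
x·lx·mx: 0, 0.935, 3.744, 4.65, 3 → Σ = 12.329
T = 12.329 / 5.107 = 2.414137… → 2.414

2.414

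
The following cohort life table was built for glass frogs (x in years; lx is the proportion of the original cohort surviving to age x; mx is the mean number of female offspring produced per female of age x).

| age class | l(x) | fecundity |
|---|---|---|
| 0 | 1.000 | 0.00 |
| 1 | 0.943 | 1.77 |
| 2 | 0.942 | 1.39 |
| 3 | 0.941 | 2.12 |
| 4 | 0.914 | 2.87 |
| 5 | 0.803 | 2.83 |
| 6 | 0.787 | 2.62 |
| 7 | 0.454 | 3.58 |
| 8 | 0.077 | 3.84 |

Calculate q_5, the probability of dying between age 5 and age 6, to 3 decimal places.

0.020

q_5 = (l_5 − l_6) / l_5 = (0.803 − 0.787) / 0.803
     = 0.016 / 0.803 = 0.019925… → 0.020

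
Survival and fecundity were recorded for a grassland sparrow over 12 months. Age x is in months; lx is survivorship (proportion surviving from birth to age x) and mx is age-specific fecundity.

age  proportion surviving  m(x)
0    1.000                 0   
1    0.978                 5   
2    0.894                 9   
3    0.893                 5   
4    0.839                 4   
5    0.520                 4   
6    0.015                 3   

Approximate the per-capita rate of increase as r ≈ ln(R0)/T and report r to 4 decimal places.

R0 = Σ lx·mx = 0 + 4.89 + 8.046 + 4.465 + 3.356 + 2.08 + 0.045 = 22.882
Σ x·lx·mx = 58.471; T = 58.471/22.882 = 2.55533…
r ≈ ln(R0)/T = ln(22.882)/2.55533… = 1.225029… → 1.2250

1.2250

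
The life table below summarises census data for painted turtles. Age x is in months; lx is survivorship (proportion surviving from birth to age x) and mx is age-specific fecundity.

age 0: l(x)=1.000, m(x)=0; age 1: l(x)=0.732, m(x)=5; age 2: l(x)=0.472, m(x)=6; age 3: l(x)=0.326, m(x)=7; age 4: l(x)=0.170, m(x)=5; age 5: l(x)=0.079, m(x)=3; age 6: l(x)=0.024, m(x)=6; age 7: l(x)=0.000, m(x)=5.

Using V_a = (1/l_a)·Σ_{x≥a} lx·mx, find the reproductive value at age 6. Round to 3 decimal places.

lx·mx for x ≥ 6: 0.144, 0 → sum = 0.144
V_6 = 0.144 / l_6 = 0.144 / 0.024 = 6 → 6.000

6.000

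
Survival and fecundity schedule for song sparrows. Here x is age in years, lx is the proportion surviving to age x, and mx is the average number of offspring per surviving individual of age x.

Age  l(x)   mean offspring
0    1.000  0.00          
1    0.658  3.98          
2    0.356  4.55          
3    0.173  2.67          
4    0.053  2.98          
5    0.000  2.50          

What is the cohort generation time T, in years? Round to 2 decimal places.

1.62

lx·mx: 0, 2.61884, 1.6198, 0.46191, 0.15794, 0 → R0 = 4.85849
x·lx·mx: 0, 2.61884, 3.2396, 1.38573, 0.63176, 0 → Σ = 7.87593
T = 7.87593 / 4.85849 = 1.621065… → 1.62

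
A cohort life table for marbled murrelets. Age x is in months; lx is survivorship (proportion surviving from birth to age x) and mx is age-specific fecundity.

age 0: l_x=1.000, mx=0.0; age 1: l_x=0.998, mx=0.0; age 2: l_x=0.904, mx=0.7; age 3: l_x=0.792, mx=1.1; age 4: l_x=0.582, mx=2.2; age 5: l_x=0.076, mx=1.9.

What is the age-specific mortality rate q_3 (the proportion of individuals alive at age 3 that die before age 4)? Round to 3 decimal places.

q_3 = (l_3 − l_4) / l_3 = (0.792 − 0.582) / 0.792
     = 0.21 / 0.792 = 0.265152… → 0.265

0.265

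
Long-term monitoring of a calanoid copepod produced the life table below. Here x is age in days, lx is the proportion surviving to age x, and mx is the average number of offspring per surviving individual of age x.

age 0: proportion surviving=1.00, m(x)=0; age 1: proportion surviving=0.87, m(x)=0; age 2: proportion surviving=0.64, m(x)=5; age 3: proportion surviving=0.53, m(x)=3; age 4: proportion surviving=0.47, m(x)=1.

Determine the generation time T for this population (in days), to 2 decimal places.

lx·mx: 0, 0, 3.2, 1.59, 0.47 → R0 = 5.26
x·lx·mx: 0, 0, 6.4, 4.77, 1.88 → Σ = 13.05
T = 13.05 / 5.26 = 2.480989… → 2.48

2.48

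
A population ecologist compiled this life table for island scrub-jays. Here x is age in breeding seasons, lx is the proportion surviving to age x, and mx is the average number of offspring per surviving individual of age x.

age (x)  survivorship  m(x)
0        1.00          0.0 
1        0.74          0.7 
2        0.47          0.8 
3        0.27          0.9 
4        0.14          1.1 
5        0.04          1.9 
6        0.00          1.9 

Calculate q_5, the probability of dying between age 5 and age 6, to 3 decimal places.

1.000

q_5 = (l_5 − l_6) / l_5 = (0.04 − 0) / 0.04
     = 0.04 / 0.04 = 1 → 1.000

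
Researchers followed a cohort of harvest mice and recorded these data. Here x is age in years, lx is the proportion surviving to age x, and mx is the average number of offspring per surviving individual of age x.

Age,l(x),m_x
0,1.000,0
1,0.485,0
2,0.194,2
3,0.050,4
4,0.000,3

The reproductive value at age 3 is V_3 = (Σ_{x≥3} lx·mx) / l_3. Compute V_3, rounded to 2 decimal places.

lx·mx for x ≥ 3: 0.2, 0 → sum = 0.2
V_3 = 0.2 / l_3 = 0.2 / 0.05 = 4 → 4.00

4.00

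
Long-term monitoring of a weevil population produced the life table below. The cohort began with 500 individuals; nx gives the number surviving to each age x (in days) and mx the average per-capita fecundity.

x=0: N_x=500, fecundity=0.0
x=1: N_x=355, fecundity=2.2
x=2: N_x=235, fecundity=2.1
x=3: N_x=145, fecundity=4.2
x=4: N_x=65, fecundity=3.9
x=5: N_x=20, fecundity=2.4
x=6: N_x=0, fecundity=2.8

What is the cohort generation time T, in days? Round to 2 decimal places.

lx = nx/n0 = nx/500: 1, 0.71, 0.47, 0.29, 0.13, 0.04, 0
lx·mx: 0, 1.562, 0.987, 1.218, 0.507, 0.096, 0 → R0 = 4.37
x·lx·mx: 0, 1.562, 1.974, 3.654, 2.028, 0.48, 0 → Σ = 9.698
T = 9.698 / 4.37 = 2.219222… → 2.22

2.22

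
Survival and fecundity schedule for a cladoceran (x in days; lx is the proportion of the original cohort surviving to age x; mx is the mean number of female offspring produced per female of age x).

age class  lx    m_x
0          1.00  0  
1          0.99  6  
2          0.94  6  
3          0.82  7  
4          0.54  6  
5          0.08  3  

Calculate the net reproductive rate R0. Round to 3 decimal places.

lx·mx by age: 0, 5.94, 5.64, 5.74, 3.24, 0.24
R0 = Σ lx·mx = 20.8 → 20.800

20.800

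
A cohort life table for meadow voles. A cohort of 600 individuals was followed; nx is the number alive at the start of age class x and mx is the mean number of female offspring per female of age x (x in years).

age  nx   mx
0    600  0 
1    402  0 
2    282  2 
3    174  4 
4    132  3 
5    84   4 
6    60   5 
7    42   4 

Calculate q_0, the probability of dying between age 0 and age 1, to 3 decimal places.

0.330

lx = nx/n0 = nx/600: 1, 0.67, 0.47, 0.29, 0.22, 0.14, 0.1, 0.07
q_0 = (l_0 − l_1) / l_0 = (1 − 0.67) / 1
     = 0.33 / 1 = 0.33 → 0.330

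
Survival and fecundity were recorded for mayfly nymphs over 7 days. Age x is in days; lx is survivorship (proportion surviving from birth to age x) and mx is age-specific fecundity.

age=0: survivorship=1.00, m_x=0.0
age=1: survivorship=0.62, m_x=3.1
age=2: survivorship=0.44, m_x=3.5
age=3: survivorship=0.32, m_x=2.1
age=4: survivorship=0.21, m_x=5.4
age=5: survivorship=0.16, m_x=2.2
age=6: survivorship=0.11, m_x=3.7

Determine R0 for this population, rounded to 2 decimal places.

6.03

lx·mx by age: 0, 1.922, 1.54, 0.672, 1.134, 0.352, 0.407
R0 = Σ lx·mx = 6.027 → 6.03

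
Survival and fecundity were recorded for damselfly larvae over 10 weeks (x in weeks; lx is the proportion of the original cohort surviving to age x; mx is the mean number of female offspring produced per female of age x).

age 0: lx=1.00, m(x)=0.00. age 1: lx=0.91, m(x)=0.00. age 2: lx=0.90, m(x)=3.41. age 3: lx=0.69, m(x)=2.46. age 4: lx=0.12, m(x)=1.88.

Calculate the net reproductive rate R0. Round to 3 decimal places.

lx·mx by age: 0, 0, 3.069, 1.6974, 0.2256
R0 = Σ lx·mx = 4.992 → 4.992

4.992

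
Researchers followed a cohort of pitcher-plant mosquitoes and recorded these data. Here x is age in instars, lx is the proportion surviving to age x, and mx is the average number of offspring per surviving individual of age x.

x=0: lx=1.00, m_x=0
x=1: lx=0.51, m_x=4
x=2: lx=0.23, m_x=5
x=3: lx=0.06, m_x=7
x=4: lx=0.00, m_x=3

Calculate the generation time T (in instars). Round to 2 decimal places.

lx·mx: 0, 2.04, 1.15, 0.42, 0 → R0 = 3.61
x·lx·mx: 0, 2.04, 2.3, 1.26, 0 → Σ = 5.6
T = 5.6 / 3.61 = 1.551247… → 1.55

1.55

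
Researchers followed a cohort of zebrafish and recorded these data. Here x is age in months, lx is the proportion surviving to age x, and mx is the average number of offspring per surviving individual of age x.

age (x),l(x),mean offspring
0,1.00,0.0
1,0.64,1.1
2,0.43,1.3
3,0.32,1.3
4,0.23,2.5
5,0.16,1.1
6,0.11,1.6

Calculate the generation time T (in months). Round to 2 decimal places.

lx·mx: 0, 0.704, 0.559, 0.416, 0.575, 0.176, 0.176 → R0 = 2.606
x·lx·mx: 0, 0.704, 1.118, 1.248, 2.3, 0.88, 1.056 → Σ = 7.306
T = 7.306 / 2.606 = 2.80353… → 2.80

2.80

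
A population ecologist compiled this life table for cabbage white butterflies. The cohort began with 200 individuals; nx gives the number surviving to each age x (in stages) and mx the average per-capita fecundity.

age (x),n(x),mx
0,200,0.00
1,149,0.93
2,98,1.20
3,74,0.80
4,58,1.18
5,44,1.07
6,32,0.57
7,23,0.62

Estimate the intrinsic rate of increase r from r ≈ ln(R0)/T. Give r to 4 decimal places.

0.3066

lx = nx/n0 = nx/200: 1, 0.745, 0.49, 0.37, 0.29, 0.22, 0.16, 0.115
R0 = Σ lx·mx = 0 + 0.69285 + 0.588 + 0.296 + 0.3422 + 0.2354 + 0.0912 + 0.0713 = 2.31695
Σ x·lx·mx = 6.34895; T = 6.34895/2.31695 = 2.74022…
r ≈ ln(R0)/T = ln(2.31695)/2.74022… = 0.306637… → 0.3066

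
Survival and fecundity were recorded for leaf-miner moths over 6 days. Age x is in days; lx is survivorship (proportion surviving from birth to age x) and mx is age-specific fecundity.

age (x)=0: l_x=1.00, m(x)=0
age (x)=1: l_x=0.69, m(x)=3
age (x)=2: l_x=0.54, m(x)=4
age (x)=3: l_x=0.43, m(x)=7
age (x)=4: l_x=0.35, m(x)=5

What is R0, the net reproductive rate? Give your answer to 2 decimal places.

lx·mx by age: 0, 2.07, 2.16, 3.01, 1.75
R0 = Σ lx·mx = 8.99 → 8.99

8.99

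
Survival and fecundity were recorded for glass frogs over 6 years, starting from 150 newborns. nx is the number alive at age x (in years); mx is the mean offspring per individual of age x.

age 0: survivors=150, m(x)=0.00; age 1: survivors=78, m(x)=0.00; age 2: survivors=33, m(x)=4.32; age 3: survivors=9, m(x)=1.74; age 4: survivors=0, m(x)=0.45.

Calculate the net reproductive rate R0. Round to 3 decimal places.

lx = nx/n0 = nx/150: 1, 0.52, 0.22, 0.06, 0
lx·mx by age: 0, 0, 0.9504, 0.1044, 0
R0 = Σ lx·mx = 1.0548 → 1.055

1.055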